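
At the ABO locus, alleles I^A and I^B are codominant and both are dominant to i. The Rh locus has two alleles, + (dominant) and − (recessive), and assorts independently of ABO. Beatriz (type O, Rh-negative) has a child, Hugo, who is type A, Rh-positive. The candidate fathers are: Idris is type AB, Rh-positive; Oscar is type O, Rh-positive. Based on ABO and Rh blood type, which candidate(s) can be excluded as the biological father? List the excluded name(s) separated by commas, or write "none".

Oscar

A candidate is excluded only if no genotype consistent with his phenotype could produce a type A, Rh-positive child with a type O, Rh-negative mother.
Oscar (type O, Rh+): no genotype consistent with that phenotype can produce a type-A Rh+ child with a type-O mother.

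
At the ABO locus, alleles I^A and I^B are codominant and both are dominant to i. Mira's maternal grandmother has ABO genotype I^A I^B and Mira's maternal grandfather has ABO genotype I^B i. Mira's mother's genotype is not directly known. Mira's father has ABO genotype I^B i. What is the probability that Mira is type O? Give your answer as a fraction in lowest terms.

Mira's mother's ABO genotype from I^A I^B × I^B i: 1/4 I^A I^B, 1/4 I^A i, 1/4 I^B I^B, 1/4 I^B i.
Crossing each possibility with the father I^B i and summing P(type O): 1/4·0 + 1/4·1/4 + 1/4·0 + 1/4·1/4 = 1/8.

1/8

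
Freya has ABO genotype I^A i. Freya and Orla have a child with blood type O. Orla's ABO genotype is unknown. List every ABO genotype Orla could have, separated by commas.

For each candidate genotype of Orla, check whether crossing it with I^A i can produce every observed child phenotype.
  I^A I^A → possible child types {A} ✗
  I^A I^B → possible child types {A, B, AB} ✗
  I^A i → possible child types {O, A} ✓
  I^B I^B → possible child types {B, AB} ✗
  I^B i → possible child types {O, A, B, AB} ✓
  i i → possible child types {O, A} ✓

I^A i, I^B i, i i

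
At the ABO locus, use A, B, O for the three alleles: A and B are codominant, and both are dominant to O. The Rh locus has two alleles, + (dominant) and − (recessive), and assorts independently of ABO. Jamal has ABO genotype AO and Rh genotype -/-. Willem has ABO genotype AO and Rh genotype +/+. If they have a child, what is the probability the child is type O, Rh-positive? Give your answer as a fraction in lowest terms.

1/4

ABO cross AO × AO → offspring phenotypes: 1/4 O, 3/4 A.
Rh cross -/- × +/+ → 1 Rh+.
Independent loci: P(type O, Rh-positive) = 1/4 × 1 = 1/4.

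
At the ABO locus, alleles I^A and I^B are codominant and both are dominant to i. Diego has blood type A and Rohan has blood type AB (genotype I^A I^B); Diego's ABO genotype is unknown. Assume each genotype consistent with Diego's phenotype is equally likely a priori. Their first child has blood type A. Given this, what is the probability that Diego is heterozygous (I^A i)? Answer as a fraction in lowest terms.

1/2

Possible genotypes: Diego ∈ {I^A I^A, I^A i}; Rohan ∈ {I^A I^B}.
Weight each parental genotype pair by prior × P(type-A child):
  I^A I^A × I^A I^B: posterior weight 1/2.
  I^A i × I^A I^B: posterior weight 1/2.
Sum the posterior weight over pairs where Diego is I^A i: 1/2.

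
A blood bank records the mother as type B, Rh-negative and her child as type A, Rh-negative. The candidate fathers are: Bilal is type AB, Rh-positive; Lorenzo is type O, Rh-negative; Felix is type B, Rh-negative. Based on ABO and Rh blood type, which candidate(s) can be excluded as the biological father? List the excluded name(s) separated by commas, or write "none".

Lorenzo, Felix

A candidate is excluded only if no genotype consistent with his phenotype could produce a type A, Rh-negative child with a type B, Rh-negative mother.
Lorenzo (type O, Rh-): no genotype consistent with that phenotype can produce a type-A Rh- child with a type-B mother.
Felix (type B, Rh-): no genotype consistent with that phenotype can produce a type-A Rh- child with a type-B mother.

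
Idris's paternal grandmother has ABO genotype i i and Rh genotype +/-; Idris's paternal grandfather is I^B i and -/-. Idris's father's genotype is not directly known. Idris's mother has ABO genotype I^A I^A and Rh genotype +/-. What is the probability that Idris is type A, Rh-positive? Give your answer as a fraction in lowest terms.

15/32

Idris's father's ABO genotype from i i × I^B i: 1/2 I^B i, 1/2 i i.
Crossing each possibility with the mother I^A I^A and summing P(type A): 1/2·1/2 + 1/2·1 = 3/4.
Similarly for Rh via the father's Rh distribution: P(Rh+) = 5/8.
Independent loci: 3/4 × 5/8 = 15/32.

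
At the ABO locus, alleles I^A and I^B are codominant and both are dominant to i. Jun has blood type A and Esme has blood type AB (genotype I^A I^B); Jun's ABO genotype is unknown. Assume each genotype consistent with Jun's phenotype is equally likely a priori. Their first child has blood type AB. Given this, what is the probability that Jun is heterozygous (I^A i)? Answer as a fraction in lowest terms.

Possible genotypes: Jun ∈ {I^A I^A, I^A i}; Esme ∈ {I^A I^B}.
Weight each parental genotype pair by prior × P(type-AB child):
  I^A I^A × I^A I^B: posterior weight 2/3.
  I^A i × I^A I^B: posterior weight 1/3.
Sum the posterior weight over pairs where Jun is I^A i: 1/3.

1/3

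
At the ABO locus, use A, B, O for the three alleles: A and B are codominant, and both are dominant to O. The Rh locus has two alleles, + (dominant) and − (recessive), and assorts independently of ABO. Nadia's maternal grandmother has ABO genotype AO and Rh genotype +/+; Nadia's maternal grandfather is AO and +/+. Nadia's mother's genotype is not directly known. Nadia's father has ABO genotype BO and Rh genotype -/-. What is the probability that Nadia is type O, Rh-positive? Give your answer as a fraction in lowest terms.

1/4

Nadia's mother's ABO genotype from AO × AO: 1/4 AA, 1/2 AO, 1/4 OO.
Crossing each possibility with the father BO and summing P(type O): 1/4·0 + 1/2·1/4 + 1/4·1/2 = 1/4.
Similarly for Rh via the mother's Rh distribution: P(Rh+) = 1.
Independent loci: 1/4 × 1 = 1/4.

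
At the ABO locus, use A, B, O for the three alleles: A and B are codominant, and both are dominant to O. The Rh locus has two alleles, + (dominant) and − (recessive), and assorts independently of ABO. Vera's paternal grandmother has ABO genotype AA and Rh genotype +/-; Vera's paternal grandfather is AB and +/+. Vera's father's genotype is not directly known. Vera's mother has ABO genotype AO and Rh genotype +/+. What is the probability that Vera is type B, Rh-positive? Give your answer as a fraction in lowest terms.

1/8

Vera's father's ABO genotype from AA × AB: 1/2 AA, 1/2 AB.
Crossing each possibility with the mother AO and summing P(type B): 1/2·0 + 1/2·1/4 = 1/8.
Similarly for Rh via the father's Rh distribution: P(Rh+) = 1.
Independent loci: 1/8 × 1 = 1/8.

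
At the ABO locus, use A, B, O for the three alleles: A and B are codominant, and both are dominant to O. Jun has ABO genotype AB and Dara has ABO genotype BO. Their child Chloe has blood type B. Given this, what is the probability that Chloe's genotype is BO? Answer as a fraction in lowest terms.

1/2

Cross AB × BO → 1/4 AB, 1/4 AO, 1/4 BB, 1/4 BO.
Type-B genotypes among offspring: BB (1/4), BO (1/4); total 1/2.
P(BO | type B) = (1/4) / (1/2) = 1/2.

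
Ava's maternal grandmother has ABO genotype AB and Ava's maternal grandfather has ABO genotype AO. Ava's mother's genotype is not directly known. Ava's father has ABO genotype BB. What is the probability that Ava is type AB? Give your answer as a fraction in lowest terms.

1/2

Ava's mother's ABO genotype from AB × AO: 1/4 AA, 1/4 AB, 1/4 AO, 1/4 BO.
Crossing each possibility with the father BB and summing P(type AB): 1/4·1 + 1/4·1/2 + 1/4·1/2 + 1/4·0 = 1/2.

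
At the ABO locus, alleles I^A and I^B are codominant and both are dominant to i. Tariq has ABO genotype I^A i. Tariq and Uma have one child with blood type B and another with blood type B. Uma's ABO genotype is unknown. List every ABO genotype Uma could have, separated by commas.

I^A I^B, I^B I^B, I^B i

For each candidate genotype of Uma, check whether crossing it with I^A i can produce every observed child phenotype.
  I^A I^A → possible child types {A} ✗
  I^A I^B → possible child types {A, B, AB} ✓
  I^A i → possible child types {O, A} ✗
  I^B I^B → possible child types {B, AB} ✓
  I^B i → possible child types {O, A, B, AB} ✓
  i i → possible child types {O, A} ✗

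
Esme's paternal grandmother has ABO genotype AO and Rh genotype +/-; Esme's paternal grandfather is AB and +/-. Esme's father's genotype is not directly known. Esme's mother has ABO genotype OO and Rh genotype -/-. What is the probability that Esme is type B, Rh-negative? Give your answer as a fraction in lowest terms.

1/8

Esme's father's ABO genotype from AO × AB: 1/4 AA, 1/4 AB, 1/4 AO, 1/4 BO.
Crossing each possibility with the mother OO and summing P(type B): 1/4·0 + 1/4·1/2 + 1/4·0 + 1/4·1/2 = 1/4.
Similarly for Rh via the father's Rh distribution: P(Rh-) = 1/2.
Independent loci: 1/4 × 1/2 = 1/8.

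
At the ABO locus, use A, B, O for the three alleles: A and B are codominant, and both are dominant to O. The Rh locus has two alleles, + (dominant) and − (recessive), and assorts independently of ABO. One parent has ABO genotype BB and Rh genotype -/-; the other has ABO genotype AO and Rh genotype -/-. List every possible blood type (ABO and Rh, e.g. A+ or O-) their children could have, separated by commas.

B-, AB-

Gametes from BB × AO give offspring ABO genotypes AB, BO, i.e. phenotypes B, AB.
Rh cross -/- × -/- → phenotypes Rh-.
Combining independently: B-, AB-.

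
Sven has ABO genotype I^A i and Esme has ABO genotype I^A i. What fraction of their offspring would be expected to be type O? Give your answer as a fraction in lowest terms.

ABO cross I^A i × I^A i → offspring phenotypes: 1/4 O, 3/4 A.
So P(type O) = 1/4.

1/4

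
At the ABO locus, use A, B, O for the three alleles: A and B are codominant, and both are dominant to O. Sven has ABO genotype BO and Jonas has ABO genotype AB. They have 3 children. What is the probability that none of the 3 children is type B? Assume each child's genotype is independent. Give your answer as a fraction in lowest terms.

ABO cross BO × AB → 1/4 A, 1/2 B, 1/4 AB.
So P(type B) = 1/2 per child.
P(not type B) = 1/2 for one child; (1/2)^3 = 1/8.

1/8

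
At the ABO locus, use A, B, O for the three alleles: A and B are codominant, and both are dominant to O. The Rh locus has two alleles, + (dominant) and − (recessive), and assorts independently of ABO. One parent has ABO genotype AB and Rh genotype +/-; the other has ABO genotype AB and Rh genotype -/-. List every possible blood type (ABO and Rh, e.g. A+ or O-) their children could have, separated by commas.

A+, A-, B+, B-, AB+, AB-

Gametes from AB × AB give offspring ABO genotypes AA, AB, BB, i.e. phenotypes A, B, AB.
Rh cross +/- × -/- → phenotypes Rh+, Rh-.
Combining independently: A+, A-, B+, B-, AB+, AB-.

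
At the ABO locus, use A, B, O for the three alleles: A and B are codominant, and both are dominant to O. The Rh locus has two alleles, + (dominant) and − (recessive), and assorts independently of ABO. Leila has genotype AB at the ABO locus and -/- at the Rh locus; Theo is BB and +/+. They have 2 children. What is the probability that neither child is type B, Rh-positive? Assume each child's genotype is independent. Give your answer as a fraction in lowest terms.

ABO cross AB × BB → 1/2 B, 1/2 AB.
Rh cross -/- × +/+ → 1 Rh+; so P(type B, Rh-positive) = 1/2 × 1 = 1/2 per child.
P(not type B, Rh-positive) = 1/2 for one child; (1/2)^2 = 1/4.

1/4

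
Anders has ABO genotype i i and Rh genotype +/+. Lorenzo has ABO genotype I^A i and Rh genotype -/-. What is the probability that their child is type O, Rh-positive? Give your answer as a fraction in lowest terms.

ABO cross i i × I^A i → offspring phenotypes: 1/2 O, 1/2 A.
Rh cross +/+ × -/- → 1 Rh+.
Independent loci: P(type O, Rh-positive) = 1/2 × 1 = 1/2.

1/2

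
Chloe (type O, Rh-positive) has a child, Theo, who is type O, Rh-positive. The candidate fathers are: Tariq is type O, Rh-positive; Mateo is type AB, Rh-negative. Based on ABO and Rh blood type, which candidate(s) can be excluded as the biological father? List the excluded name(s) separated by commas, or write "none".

Mateo

A candidate is excluded only if no genotype consistent with his phenotype could produce a type O, Rh-positive child with a type O, Rh-positive mother.
Mateo (type AB, Rh-): no genotype consistent with that phenotype can produce a type-O Rh+ child with a type-O mother.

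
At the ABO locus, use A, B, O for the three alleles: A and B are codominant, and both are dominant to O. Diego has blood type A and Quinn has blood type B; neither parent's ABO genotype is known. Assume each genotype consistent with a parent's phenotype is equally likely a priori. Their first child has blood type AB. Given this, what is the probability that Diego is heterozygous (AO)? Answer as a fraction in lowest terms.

1/3

Possible genotypes: Diego ∈ {AA, AO}; Quinn ∈ {BB, BO}.
Weight each parental genotype pair by prior × P(type-AB child):
  AA × BB: posterior weight 4/9.
  AA × BO: posterior weight 2/9.
  AO × BB: posterior weight 2/9.
  AO × BO: posterior weight 1/9.
Sum the posterior weight over pairs where Diego is AO: 1/3.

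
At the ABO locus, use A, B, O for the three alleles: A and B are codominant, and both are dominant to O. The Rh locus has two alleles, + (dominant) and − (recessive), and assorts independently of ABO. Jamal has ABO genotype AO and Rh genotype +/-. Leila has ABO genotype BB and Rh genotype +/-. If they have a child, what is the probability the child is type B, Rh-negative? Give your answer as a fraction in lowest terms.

1/8

ABO cross AO × BB → offspring phenotypes: 1/2 B, 1/2 AB.
Rh cross +/- × +/- → 3/4 Rh+, 1/4 Rh-.
Independent loci: P(type B, Rh-negative) = 1/2 × 1/4 = 1/8.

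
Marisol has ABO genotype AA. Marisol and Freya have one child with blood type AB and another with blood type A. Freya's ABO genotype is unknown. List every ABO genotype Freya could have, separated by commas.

AB, BO

For each candidate genotype of Freya, check whether crossing it with AA can produce every observed child phenotype.
  AA → possible child types {A} ✗
  AB → possible child types {A, AB} ✓
  AO → possible child types {A} ✗
  BB → possible child types {AB} ✗
  BO → possible child types {A, AB} ✓
  OO → possible child types {A} ✗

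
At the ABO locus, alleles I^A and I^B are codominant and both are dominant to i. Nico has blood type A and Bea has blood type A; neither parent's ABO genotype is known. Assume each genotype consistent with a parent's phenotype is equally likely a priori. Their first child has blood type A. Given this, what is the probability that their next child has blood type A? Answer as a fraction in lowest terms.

Possible genotypes: Nico ∈ {I^A I^A, I^A i}; Bea ∈ {I^A I^A, I^A i}.
Weight each parental genotype pair by prior × P(type-A child):
  I^A I^A × I^A I^A: posterior weight 4/15; P(next child type A) = 1.
  I^A I^A × I^A i: posterior weight 4/15; P(next child type A) = 1.
  I^A i × I^A I^A: posterior weight 4/15; P(next child type A) = 1.
  I^A i × I^A i: posterior weight 1/5; P(next child type A) = 3/4.
Weighted sum = 19/20.

19/20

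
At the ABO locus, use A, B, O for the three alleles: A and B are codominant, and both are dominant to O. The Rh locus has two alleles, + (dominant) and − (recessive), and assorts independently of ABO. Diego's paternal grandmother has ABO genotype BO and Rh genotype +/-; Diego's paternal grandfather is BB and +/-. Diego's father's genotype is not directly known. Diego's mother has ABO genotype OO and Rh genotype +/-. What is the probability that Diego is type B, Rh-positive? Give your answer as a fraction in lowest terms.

Diego's father's ABO genotype from BO × BB: 1/2 BB, 1/2 BO.
Crossing each possibility with the mother OO and summing P(type B): 1/2·1 + 1/2·1/2 = 3/4.
Similarly for Rh via the father's Rh distribution: P(Rh+) = 3/4.
Independent loci: 3/4 × 3/4 = 9/16.

9/16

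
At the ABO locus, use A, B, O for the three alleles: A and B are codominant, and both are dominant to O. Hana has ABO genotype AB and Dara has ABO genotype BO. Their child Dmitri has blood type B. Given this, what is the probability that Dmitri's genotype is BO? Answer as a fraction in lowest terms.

Cross AB × BO → 1/4 AB, 1/4 AO, 1/4 BB, 1/4 BO.
Type-B genotypes among offspring: BB (1/4), BO (1/4); total 1/2.
P(BO | type B) = (1/4) / (1/2) = 1/2.

1/2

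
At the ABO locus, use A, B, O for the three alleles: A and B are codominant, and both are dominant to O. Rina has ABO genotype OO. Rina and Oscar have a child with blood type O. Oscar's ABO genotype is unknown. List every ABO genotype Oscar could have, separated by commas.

AO, BO, OO

For each candidate genotype of Oscar, check whether crossing it with OO can produce every observed child phenotype.
  AA → possible child types {A} ✗
  AB → possible child types {A, B} ✗
  AO → possible child types {O, A} ✓
  BB → possible child types {B} ✗
  BO → possible child types {O, B} ✓
  OO → possible child types {O} ✓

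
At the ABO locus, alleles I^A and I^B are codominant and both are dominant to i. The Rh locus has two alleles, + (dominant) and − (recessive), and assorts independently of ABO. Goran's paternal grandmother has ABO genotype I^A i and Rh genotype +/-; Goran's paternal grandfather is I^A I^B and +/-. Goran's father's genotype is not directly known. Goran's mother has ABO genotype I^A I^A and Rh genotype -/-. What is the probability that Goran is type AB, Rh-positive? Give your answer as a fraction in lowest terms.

1/8

Goran's father's ABO genotype from I^A i × I^A I^B: 1/4 I^A I^A, 1/4 I^A I^B, 1/4 I^A i, 1/4 I^B i.
Crossing each possibility with the mother I^A I^A and summing P(type AB): 1/4·0 + 1/4·1/2 + 1/4·0 + 1/4·1/2 = 1/4.
Similarly for Rh via the father's Rh distribution: P(Rh+) = 1/2.
Independent loci: 1/4 × 1/2 = 1/8.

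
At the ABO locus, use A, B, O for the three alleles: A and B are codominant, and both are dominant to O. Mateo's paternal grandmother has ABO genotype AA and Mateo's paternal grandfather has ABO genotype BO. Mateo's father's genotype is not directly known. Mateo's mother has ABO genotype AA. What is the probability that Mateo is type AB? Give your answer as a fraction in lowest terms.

Mateo's father's ABO genotype from AA × BO: 1/2 AB, 1/2 AO.
Crossing each possibility with the mother AA and summing P(type AB): 1/2·1/2 + 1/2·0 = 1/4.

1/4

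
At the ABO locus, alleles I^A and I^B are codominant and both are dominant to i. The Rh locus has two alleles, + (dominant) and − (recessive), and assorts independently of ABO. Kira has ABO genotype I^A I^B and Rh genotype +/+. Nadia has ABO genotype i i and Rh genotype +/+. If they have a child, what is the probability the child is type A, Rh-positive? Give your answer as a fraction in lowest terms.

ABO cross I^A I^B × i i → offspring phenotypes: 1/2 A, 1/2 B.
Rh cross +/+ × +/+ → 1 Rh+.
Independent loci: P(type A, Rh-positive) = 1/2 × 1 = 1/2.

1/2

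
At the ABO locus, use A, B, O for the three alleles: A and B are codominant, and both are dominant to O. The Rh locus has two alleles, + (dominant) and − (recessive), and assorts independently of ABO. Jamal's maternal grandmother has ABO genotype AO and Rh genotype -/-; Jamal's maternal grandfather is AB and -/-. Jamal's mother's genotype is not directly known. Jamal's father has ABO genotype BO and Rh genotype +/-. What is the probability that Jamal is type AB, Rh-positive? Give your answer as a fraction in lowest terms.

Jamal's mother's ABO genotype from AO × AB: 1/4 AA, 1/4 AB, 1/4 AO, 1/4 BO.
Crossing each possibility with the father BO and summing P(type AB): 1/4·1/2 + 1/4·1/4 + 1/4·1/4 + 1/4·0 = 1/4.
Similarly for Rh via the mother's Rh distribution: P(Rh+) = 1/2.
Independent loci: 1/4 × 1/2 = 1/8.

1/8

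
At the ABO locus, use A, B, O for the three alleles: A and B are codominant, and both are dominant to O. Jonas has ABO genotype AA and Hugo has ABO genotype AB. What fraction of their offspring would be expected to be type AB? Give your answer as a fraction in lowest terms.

ABO cross AA × AB → offspring phenotypes: 1/2 A, 1/2 AB.
So P(type AB) = 1/2.

1/2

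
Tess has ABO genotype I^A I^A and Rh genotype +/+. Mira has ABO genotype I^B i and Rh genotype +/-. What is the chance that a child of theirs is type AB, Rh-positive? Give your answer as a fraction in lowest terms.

1/2

ABO cross I^A I^A × I^B i → offspring phenotypes: 1/2 A, 1/2 AB.
Rh cross +/+ × +/- → 1 Rh+.
Independent loci: P(type AB, Rh-positive) = 1/2 × 1 = 1/2.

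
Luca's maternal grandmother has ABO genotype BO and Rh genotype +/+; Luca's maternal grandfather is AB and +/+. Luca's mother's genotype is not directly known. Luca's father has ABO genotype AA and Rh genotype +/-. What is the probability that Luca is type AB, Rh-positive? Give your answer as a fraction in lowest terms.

Luca's mother's ABO genotype from BO × AB: 1/4 AB, 1/4 AO, 1/4 BB, 1/4 BO.
Crossing each possibility with the father AA and summing P(type AB): 1/4·1/2 + 1/4·0 + 1/4·1 + 1/4·1/2 = 1/2.
Similarly for Rh via the mother's Rh distribution: P(Rh+) = 1.
Independent loci: 1/2 × 1 = 1/2.

1/2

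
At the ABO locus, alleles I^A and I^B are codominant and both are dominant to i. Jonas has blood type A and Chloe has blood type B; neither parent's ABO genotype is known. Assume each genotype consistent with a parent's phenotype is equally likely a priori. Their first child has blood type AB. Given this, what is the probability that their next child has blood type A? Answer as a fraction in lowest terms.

5/36

Possible genotypes: Jonas ∈ {I^A I^A, I^A i}; Chloe ∈ {I^B I^B, I^B i}.
Weight each parental genotype pair by prior × P(type-AB child):
  I^A I^A × I^B I^B: posterior weight 4/9; P(next child type A) = 0.
  I^A I^A × I^B i: posterior weight 2/9; P(next child type A) = 1/2.
  I^A i × I^B I^B: posterior weight 2/9; P(next child type A) = 0.
  I^A i × I^B i: posterior weight 1/9; P(next child type A) = 1/4.
Weighted sum = 5/36.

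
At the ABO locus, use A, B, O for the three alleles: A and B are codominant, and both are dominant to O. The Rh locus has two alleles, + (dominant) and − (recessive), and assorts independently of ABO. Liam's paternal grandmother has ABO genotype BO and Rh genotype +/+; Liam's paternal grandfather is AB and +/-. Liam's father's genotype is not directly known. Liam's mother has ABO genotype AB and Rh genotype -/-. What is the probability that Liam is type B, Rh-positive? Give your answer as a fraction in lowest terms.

Liam's father's ABO genotype from BO × AB: 1/4 AB, 1/4 AO, 1/4 BB, 1/4 BO.
Crossing each possibility with the mother AB and summing P(type B): 1/4·1/4 + 1/4·1/4 + 1/4·1/2 + 1/4·1/2 = 3/8.
Similarly for Rh via the father's Rh distribution: P(Rh+) = 3/4.
Independent loci: 3/8 × 3/4 = 9/32.

9/32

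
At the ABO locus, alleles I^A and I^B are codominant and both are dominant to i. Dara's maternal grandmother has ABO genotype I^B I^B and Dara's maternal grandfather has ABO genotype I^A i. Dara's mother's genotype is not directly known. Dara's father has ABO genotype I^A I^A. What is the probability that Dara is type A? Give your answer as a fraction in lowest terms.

Dara's mother's ABO genotype from I^B I^B × I^A i: 1/2 I^A I^B, 1/2 I^B i.
Crossing each possibility with the father I^A I^A and summing P(type A): 1/2·1/2 + 1/2·1/2 = 1/2.

1/2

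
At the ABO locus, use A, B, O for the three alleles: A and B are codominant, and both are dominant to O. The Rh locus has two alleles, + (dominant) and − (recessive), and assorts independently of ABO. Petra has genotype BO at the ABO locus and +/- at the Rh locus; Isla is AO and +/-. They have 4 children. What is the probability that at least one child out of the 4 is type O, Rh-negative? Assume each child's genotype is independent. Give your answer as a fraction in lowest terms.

ABO cross BO × AO → 1/4 O, 1/4 A, 1/4 B, 1/4 AB.
Rh cross +/- × +/- → 3/4 Rh+, 1/4 Rh-; so P(type O, Rh-negative) = 1/4 × 1/4 = 1/16 per child.
P(none) = (15/16)^4 = 50625/65536; P(at least one) = 1 − 50625/65536 = 14911/65536.

14911/65536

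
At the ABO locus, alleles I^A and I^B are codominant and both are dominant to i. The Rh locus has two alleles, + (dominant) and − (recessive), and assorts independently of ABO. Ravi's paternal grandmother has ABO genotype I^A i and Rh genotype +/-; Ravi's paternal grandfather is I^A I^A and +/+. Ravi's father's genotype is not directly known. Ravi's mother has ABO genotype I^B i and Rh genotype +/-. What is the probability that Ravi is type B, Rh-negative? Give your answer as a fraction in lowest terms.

1/64

Ravi's father's ABO genotype from I^A i × I^A I^A: 1/2 I^A I^A, 1/2 I^A i.
Crossing each possibility with the mother I^B i and summing P(type B): 1/2·0 + 1/2·1/4 = 1/8.
Similarly for Rh via the father's Rh distribution: P(Rh-) = 1/8.
Independent loci: 1/8 × 1/8 = 1/64.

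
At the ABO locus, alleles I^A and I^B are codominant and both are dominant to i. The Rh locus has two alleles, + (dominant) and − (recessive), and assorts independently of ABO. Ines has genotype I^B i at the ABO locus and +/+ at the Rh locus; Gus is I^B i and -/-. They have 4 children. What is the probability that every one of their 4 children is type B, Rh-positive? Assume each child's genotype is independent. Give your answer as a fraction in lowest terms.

ABO cross I^B i × I^B i → 1/4 O, 3/4 B.
Rh cross +/+ × -/- → 1 Rh+; so P(type B, Rh-positive) = 3/4 × 1 = 3/4 per child.
All 4 independent: (3/4)^4 = 81/256.

81/256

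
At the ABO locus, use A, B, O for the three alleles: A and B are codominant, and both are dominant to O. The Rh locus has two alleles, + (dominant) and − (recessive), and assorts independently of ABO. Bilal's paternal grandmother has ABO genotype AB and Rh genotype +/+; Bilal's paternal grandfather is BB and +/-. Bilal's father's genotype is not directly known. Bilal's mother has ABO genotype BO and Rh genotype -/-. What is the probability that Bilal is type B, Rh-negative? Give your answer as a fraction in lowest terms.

3/16

Bilal's father's ABO genotype from AB × BB: 1/2 AB, 1/2 BB.
Crossing each possibility with the mother BO and summing P(type B): 1/2·1/2 + 1/2·1 = 3/4.
Similarly for Rh via the father's Rh distribution: P(Rh-) = 1/4.
Independent loci: 3/4 × 1/4 = 3/16.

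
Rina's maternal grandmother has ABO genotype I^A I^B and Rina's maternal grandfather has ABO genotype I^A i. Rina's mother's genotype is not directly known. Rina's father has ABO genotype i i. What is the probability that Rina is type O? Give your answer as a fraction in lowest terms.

Rina's mother's ABO genotype from I^A I^B × I^A i: 1/4 I^A I^A, 1/4 I^A I^B, 1/4 I^A i, 1/4 I^B i.
Crossing each possibility with the father i i and summing P(type O): 1/4·0 + 1/4·0 + 1/4·1/2 + 1/4·1/2 = 1/4.

1/4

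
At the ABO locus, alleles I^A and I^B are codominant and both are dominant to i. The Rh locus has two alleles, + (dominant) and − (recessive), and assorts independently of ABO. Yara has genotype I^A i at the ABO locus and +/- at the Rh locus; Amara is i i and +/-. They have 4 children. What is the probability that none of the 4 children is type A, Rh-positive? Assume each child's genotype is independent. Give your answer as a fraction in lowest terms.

ABO cross I^A i × i i → 1/2 O, 1/2 A.
Rh cross +/- × +/- → 3/4 Rh+, 1/4 Rh-; so P(type A, Rh-positive) = 1/2 × 3/4 = 3/8 per child.
P(not type A, Rh-positive) = 5/8 for one child; (5/8)^4 = 625/4096.

625/4096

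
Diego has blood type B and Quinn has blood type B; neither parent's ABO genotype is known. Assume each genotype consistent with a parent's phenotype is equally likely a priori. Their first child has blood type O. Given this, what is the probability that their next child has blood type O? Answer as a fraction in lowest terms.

Possible genotypes: Diego ∈ {BB, BO}; Quinn ∈ {BB, BO}.
Weight each parental genotype pair by prior × P(type-O child):
  BO × BO: posterior weight 1; P(next child type O) = 1/4.
Weighted sum = 1/4.

1/4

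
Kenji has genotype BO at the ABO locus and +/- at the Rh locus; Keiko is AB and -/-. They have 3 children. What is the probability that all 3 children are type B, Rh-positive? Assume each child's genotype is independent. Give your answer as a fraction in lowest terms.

ABO cross BO × AB → 1/4 A, 1/2 B, 1/4 AB.
Rh cross +/- × -/- → 1/2 Rh+, 1/2 Rh-; so P(type B, Rh-positive) = 1/2 × 1/2 = 1/4 per child.
All 3 independent: (1/4)^3 = 1/64.

1/64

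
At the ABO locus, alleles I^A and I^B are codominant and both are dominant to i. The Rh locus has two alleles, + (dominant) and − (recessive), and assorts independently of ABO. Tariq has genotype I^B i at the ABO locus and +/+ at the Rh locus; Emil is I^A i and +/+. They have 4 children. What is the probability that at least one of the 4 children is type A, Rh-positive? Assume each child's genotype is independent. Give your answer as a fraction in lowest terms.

ABO cross I^B i × I^A i → 1/4 O, 1/4 A, 1/4 B, 1/4 AB.
Rh cross +/+ × +/+ → 1 Rh+; so P(type A, Rh-positive) = 1/4 × 1 = 1/4 per child.
P(none) = (3/4)^4 = 81/256; P(at least one) = 1 − 81/256 = 175/256.

175/256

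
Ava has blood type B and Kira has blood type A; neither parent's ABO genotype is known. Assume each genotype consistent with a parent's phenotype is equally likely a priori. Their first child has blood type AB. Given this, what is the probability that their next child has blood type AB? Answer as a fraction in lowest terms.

25/36

Possible genotypes: Ava ∈ {I^B I^B, I^B i}; Kira ∈ {I^A I^A, I^A i}.
Weight each parental genotype pair by prior × P(type-AB child):
  I^B I^B × I^A I^A: posterior weight 4/9; P(next child type AB) = 1.
  I^B I^B × I^A i: posterior weight 2/9; P(next child type AB) = 1/2.
  I^B i × I^A I^A: posterior weight 2/9; P(next child type AB) = 1/2.
  I^B i × I^A i: posterior weight 1/9; P(next child type AB) = 1/4.
Weighted sum = 25/36.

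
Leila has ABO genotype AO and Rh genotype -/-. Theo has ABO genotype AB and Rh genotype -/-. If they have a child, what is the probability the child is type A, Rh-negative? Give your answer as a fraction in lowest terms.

1/2

ABO cross AO × AB → offspring phenotypes: 1/2 A, 1/4 B, 1/4 AB.
Rh cross -/- × -/- → 1 Rh-.
Independent loci: P(type A, Rh-negative) = 1/2 × 1 = 1/2.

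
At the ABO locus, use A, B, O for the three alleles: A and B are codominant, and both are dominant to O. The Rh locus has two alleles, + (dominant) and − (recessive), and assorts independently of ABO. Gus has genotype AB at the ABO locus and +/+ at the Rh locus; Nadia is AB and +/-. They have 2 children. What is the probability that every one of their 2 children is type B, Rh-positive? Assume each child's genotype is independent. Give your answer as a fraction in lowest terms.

1/16

ABO cross AB × AB → 1/4 A, 1/4 B, 1/2 AB.
Rh cross +/+ × +/- → 1 Rh+; so P(type B, Rh-positive) = 1/4 × 1 = 1/4 per child.
All 2 independent: (1/4)^2 = 1/16.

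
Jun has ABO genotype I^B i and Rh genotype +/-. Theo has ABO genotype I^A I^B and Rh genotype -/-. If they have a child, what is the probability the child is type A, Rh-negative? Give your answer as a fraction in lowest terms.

ABO cross I^B i × I^A I^B → offspring phenotypes: 1/4 A, 1/2 B, 1/4 AB.
Rh cross +/- × -/- → 1/2 Rh+, 1/2 Rh-.
Independent loci: P(type A, Rh-negative) = 1/4 × 1/2 = 1/8.

1/8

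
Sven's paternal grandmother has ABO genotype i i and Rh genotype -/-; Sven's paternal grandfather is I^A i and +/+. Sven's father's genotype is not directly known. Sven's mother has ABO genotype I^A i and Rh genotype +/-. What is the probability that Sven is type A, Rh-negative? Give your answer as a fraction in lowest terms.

Sven's father's ABO genotype from i i × I^A i: 1/2 I^A i, 1/2 i i.
Crossing each possibility with the mother I^A i and summing P(type A): 1/2·3/4 + 1/2·1/2 = 5/8.
Similarly for Rh via the father's Rh distribution: P(Rh-) = 1/4.
Independent loci: 5/8 × 1/4 = 5/32.

5/32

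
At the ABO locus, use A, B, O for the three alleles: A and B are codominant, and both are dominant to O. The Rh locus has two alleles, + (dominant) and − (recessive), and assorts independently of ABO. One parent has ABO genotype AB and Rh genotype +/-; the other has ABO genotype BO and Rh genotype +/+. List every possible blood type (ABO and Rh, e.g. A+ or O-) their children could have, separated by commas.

A+, B+, AB+

Gametes from AB × BO give offspring ABO genotypes AB, AO, BB, BO, i.e. phenotypes A, B, AB.
Rh cross +/- × +/+ → phenotypes Rh+.
Combining independently: A+, B+, AB+.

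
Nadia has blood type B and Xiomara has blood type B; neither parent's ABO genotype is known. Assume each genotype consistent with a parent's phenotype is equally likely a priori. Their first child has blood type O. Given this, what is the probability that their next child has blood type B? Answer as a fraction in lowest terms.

3/4

Possible genotypes: Nadia ∈ {I^B I^B, I^B i}; Xiomara ∈ {I^B I^B, I^B i}.
Weight each parental genotype pair by prior × P(type-O child):
  I^B i × I^B i: posterior weight 1; P(next child type B) = 3/4.
Weighted sum = 3/4.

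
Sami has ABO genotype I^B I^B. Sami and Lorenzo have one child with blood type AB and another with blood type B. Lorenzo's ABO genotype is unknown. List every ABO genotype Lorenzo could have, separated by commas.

I^A I^B, I^A i

For each candidate genotype of Lorenzo, check whether crossing it with I^B I^B can produce every observed child phenotype.
  I^A I^A → possible child types {AB} ✗
  I^A I^B → possible child types {B, AB} ✓
  I^A i → possible child types {B, AB} ✓
  I^B I^B → possible child types {B} ✗
  I^B i → possible child types {B} ✗
  i i → possible child types {B} ✗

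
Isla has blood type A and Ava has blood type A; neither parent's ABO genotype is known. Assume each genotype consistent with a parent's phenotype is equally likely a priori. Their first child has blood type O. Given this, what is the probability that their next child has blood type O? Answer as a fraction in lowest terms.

Possible genotypes: Isla ∈ {AA, AO}; Ava ∈ {AA, AO}.
Weight each parental genotype pair by prior × P(type-O child):
  AO × AO: posterior weight 1; P(next child type O) = 1/4.
Weighted sum = 1/4.

1/4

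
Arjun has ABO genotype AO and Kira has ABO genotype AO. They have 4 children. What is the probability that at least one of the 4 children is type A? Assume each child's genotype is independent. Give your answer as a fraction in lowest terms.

ABO cross AO × AO → 1/4 O, 3/4 A.
So P(type A) = 3/4 per child.
P(none) = (1/4)^4 = 1/256; P(at least one) = 1 − 1/256 = 255/256.

255/256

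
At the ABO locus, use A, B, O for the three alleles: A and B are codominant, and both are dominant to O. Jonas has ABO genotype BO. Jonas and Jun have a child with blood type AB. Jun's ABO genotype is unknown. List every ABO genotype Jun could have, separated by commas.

For each candidate genotype of Jun, check whether crossing it with BO can produce every observed child phenotype.
  AA → possible child types {A, AB} ✓
  AB → possible child types {A, B, AB} ✓
  AO → possible child types {O, A, B, AB} ✓
  BB → possible child types {B} ✗
  BO → possible child types {O, B} ✗
  OO → possible child types {O, B} ✗

AA, AB, AO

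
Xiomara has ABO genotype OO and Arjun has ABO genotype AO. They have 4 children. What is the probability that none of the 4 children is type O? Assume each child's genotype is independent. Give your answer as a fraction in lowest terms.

ABO cross OO × AO → 1/2 O, 1/2 A.
So P(type O) = 1/2 per child.
P(not type O) = 1/2 for one child; (1/2)^4 = 1/16.

1/16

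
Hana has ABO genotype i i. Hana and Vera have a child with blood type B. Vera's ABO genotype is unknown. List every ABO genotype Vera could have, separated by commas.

I^A I^B, I^B I^B, I^B i

For each candidate genotype of Vera, check whether crossing it with i i can produce every observed child phenotype.
  I^A I^A → possible child types {A} ✗
  I^A I^B → possible child types {A, B} ✓
  I^A i → possible child types {O, A} ✗
  I^B I^B → possible child types {B} ✓
  I^B i → possible child types {O, B} ✓
  i i → possible child types {O} ✗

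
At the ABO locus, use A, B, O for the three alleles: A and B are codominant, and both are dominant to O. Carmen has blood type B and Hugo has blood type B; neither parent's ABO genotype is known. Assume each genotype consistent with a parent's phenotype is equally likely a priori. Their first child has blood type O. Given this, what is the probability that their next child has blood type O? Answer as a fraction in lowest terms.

1/4

Possible genotypes: Carmen ∈ {BB, BO}; Hugo ∈ {BB, BO}.
Weight each parental genotype pair by prior × P(type-O child):
  BO × BO: posterior weight 1; P(next child type O) = 1/4.
Weighted sum = 1/4.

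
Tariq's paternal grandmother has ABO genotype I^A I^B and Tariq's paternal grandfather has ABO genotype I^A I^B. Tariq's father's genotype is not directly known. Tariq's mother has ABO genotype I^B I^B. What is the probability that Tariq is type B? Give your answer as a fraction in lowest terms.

1/2

Tariq's father's ABO genotype from I^A I^B × I^A I^B: 1/4 I^A I^A, 1/2 I^A I^B, 1/4 I^B I^B.
Crossing each possibility with the mother I^B I^B and summing P(type B): 1/4·0 + 1/2·1/2 + 1/4·1 = 1/2.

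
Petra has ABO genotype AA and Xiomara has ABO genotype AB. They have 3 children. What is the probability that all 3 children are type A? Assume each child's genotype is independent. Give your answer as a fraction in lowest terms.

ABO cross AA × AB → 1/2 A, 1/2 AB.
So P(type A) = 1/2 per child.
All 3 independent: (1/2)^3 = 1/8.

1/8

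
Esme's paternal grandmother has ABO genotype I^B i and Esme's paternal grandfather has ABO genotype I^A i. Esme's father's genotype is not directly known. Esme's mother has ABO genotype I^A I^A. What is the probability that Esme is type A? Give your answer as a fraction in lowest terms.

Esme's father's ABO genotype from I^B i × I^A i: 1/4 I^A I^B, 1/4 I^A i, 1/4 I^B i, 1/4 i i.
Crossing each possibility with the mother I^A I^A and summing P(type A): 1/4·1/2 + 1/4·1 + 1/4·1/2 + 1/4·1 = 3/4.

3/4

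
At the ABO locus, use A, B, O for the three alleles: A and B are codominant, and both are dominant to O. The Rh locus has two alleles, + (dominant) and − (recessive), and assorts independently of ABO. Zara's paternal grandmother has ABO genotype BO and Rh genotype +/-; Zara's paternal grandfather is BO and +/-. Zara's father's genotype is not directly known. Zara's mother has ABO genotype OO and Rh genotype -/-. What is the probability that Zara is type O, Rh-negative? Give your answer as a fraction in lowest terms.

Zara's father's ABO genotype from BO × BO: 1/4 BB, 1/2 BO, 1/4 OO.
Crossing each possibility with the mother OO and summing P(type O): 1/4·0 + 1/2·1/2 + 1/4·1 = 1/2.
Similarly for Rh via the father's Rh distribution: P(Rh-) = 1/2.
Independent loci: 1/2 × 1/2 = 1/4.

1/4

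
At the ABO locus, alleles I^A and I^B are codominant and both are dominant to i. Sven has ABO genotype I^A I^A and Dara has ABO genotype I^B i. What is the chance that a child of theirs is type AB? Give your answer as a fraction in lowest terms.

ABO cross I^A I^A × I^B i → offspring phenotypes: 1/2 A, 1/2 AB.
So P(type AB) = 1/2.

1/2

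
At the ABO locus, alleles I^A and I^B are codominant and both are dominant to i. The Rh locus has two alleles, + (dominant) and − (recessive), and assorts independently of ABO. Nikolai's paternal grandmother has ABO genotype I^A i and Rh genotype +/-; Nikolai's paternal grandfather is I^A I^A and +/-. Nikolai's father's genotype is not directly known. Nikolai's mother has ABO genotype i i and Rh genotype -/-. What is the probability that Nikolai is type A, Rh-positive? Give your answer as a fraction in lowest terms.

3/8

Nikolai's father's ABO genotype from I^A i × I^A I^A: 1/2 I^A I^A, 1/2 I^A i.
Crossing each possibility with the mother i i and summing P(type A): 1/2·1 + 1/2·1/2 = 3/4.
Similarly for Rh via the father's Rh distribution: P(Rh+) = 1/2.
Independent loci: 3/4 × 1/2 = 3/8.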